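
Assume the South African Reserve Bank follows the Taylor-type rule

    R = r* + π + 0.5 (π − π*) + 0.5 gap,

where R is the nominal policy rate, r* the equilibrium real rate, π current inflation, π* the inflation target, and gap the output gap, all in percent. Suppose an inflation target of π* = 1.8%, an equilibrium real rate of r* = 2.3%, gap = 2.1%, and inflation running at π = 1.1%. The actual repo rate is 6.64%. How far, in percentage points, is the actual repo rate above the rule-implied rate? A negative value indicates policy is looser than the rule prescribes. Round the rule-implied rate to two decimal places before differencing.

R = 2.3 + 1.1 + 0.5 × (1.1 − 1.8) + 0.5 × 2.1
   = 2.3 + 1.1 − 0.35 + 1.05 = 4.10
Deviation = 6.64 − 4.10 = 2.54 pp.

2.54 pp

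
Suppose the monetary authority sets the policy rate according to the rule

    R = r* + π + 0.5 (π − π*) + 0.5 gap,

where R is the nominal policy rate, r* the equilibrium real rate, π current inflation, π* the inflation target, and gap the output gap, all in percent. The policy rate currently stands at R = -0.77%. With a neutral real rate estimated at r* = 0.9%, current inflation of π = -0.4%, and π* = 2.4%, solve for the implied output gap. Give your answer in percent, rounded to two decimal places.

0.26%

0.5 gap = -0.77 − 0.9 − (-0.4) − 0.5 × ((-0.4) − 2.4) = 0.13
gap = 0.13 / 0.5 = 0.26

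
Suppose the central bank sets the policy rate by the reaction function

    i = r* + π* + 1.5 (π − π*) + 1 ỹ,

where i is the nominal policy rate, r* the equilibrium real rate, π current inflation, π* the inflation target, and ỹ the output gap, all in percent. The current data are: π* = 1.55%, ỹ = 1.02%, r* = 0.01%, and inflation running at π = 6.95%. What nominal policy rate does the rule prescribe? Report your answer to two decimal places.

i = 0.01 + 1.55 + 1.5 × (6.95 − 1.55) + 1 × 1.02
   = 0.01 + 1.55 + 8.1 + 1.02 = 10.68

10.68%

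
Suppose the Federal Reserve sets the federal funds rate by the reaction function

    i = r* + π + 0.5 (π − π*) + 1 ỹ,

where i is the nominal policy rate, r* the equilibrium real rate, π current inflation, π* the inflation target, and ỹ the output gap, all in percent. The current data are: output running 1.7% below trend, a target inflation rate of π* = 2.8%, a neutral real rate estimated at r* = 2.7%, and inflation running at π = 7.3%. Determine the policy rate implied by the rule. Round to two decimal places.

10.55%

Output 1.7% below potential → ỹ = -1.7.
i = 2.7 + 7.3 + 0.5 × (7.3 − 2.8) + 1 × (-1.7)
   = 2.7 + 7.3 + 2.25 − 1.7 = 10.55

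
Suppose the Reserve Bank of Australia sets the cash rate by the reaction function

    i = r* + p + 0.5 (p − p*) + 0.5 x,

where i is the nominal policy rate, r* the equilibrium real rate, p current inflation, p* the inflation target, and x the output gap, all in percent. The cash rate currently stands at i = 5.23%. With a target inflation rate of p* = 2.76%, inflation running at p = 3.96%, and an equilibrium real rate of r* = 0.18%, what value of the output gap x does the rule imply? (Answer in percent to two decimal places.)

0.5 x = 5.23 − 0.18 − 3.96 − 0.5 × (3.96 − 2.76) = 0.49
x = 0.49 / 0.5 = 0.98

0.98%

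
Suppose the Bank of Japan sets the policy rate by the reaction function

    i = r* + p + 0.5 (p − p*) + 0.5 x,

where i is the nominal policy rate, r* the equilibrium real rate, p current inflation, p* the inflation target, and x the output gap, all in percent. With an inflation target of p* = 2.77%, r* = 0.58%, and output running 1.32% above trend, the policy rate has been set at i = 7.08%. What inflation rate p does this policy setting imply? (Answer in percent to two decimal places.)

4.82%

Output 1.32% above potential → x = 1.32.
Collecting p: i = r* + (1 + 0.5) p − 0.5 p* + 0.5 x
1.5 p = 7.08 − 0.58 + 0.5 × 2.77 − 0.5 × 1.32 = 7.225
p = 7.225 / 1.5 = 4.82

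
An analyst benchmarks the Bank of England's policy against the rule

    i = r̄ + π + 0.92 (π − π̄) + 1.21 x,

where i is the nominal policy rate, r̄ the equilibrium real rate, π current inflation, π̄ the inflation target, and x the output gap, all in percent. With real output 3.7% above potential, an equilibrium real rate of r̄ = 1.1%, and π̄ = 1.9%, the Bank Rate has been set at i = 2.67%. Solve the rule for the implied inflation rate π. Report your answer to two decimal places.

-0.60%

Output 3.7% above potential → x = 3.7.
Collecting π: i = r̄ + (1 + 0.92) π − 0.92 π̄ + 1.21 x
1.92 π = 2.67 − 1.1 + 0.92 × 1.9 − 1.21 × 3.7 = -1.159
π = -1.159 / 1.92 = -0.60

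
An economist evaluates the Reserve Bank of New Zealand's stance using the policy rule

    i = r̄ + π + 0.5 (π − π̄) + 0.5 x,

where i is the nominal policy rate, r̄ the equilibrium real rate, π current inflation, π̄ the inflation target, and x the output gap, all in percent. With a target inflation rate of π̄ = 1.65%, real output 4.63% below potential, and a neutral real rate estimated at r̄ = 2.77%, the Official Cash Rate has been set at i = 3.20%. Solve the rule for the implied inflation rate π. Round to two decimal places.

2.38%

Output 4.63% below potential → x = -4.63.
Collecting π: i = r̄ + (1 + 0.5) π − 0.5 π̄ + 0.5 x
1.5 π = 3.20 − 2.77 + 0.5 × 1.65 − 0.5 × (-4.63) = 3.57
π = 3.57 / 1.5 = 2.38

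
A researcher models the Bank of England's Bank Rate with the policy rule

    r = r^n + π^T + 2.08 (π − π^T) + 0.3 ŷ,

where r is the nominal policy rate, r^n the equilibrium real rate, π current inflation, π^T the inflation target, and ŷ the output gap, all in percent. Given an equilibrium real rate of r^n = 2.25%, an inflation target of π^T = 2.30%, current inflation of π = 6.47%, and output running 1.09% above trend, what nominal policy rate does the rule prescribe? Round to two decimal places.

Output 1.09% above potential → ŷ = 1.09.
r = 2.25 + 2.30 + 2.08 × (6.47 − 2.30) + 0.3 × 1.09
   = 2.25 + 2.3 + 8.6736 + 0.327 = 13.55

13.55%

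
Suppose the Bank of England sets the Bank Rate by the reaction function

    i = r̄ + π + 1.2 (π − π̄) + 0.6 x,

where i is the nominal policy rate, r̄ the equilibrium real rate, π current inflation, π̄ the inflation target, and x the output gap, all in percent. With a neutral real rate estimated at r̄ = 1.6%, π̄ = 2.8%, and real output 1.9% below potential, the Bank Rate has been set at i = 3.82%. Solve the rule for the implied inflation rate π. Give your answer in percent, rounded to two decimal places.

Output 1.9% below potential → x = -1.9.
Collecting π: i = r̄ + (1 + 1.2) π − 1.2 π̄ + 0.6 x
2.2 π = 3.82 − 1.6 + 1.2 × 2.8 − 0.6 × (-1.9) = 6.72
π = 6.72 / 2.2 = 3.05

3.05%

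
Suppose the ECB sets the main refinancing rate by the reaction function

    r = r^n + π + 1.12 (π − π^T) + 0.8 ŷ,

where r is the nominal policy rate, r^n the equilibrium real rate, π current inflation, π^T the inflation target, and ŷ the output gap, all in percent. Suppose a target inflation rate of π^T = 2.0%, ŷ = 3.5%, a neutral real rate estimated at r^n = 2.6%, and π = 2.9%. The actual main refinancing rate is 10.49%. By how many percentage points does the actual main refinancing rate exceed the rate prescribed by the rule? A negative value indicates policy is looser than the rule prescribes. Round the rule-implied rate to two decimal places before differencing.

r = 2.6 + 2.9 + 1.12 × (2.9 − 2.0) + 0.8 × 3.5
   = 2.6 + 2.9 + 1.008 + 2.8 = 9.31
Deviation = 10.49 − 9.31 = 1.18 pp.

1.18 pp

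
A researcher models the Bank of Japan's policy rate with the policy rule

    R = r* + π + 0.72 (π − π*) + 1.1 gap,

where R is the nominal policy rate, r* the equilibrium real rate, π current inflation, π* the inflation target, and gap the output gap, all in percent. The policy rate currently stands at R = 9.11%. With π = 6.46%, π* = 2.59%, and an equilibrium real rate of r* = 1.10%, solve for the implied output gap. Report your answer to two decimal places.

1.1 gap = 9.11 − 1.10 − 6.46 − 0.72 × (6.46 − 2.59) = -1.2364
gap = -1.2364 / 1.1 = -1.12

-1.12%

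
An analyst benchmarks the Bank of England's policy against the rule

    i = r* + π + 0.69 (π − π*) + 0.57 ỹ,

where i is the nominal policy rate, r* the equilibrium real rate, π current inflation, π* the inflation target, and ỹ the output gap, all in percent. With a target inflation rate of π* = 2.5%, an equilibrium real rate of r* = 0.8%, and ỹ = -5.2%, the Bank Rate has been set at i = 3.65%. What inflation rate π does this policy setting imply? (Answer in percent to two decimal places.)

4.46%

Collecting π: i = r* + (1 + 0.69) π − 0.69 π* + 0.57 ỹ
1.69 π = 3.65 − 0.8 + 0.69 × 2.5 − 0.57 × (-5.2) = 7.539
π = 7.539 / 1.69 = 4.46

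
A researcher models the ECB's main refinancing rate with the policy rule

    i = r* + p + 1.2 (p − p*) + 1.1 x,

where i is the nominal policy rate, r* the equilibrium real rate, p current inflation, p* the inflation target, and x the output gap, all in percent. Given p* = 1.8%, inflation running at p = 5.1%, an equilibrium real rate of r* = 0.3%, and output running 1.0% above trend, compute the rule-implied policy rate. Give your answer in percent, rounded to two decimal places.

10.46%

Output 1.0% above potential → x = 1.0.
i = 0.3 + 5.1 + 1.2 × (5.1 − 1.8) + 1.1 × 1.0
   = 0.3 + 5.1 + 3.96 + 1.1 = 10.46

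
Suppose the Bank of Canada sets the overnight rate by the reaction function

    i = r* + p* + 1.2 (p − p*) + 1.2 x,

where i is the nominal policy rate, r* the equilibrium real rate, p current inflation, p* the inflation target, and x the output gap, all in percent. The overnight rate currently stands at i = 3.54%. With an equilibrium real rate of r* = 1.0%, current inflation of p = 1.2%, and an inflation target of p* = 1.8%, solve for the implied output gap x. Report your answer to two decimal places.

1.2 x = 3.54 − 1.0 − 1.8 − 1.2 × (1.2 − 1.8) = 1.46
x = 1.46 / 1.2 = 1.22

1.22%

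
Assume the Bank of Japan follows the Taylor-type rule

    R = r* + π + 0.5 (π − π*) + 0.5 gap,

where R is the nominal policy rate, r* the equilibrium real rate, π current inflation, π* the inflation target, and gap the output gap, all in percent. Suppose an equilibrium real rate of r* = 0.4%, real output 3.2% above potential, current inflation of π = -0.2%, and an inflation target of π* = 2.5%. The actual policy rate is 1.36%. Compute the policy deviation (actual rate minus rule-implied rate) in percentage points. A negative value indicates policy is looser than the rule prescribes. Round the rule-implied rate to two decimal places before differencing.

0.91 pp

Output 3.2% above potential → gap = 3.2.
R = 0.4 + (-0.2) + 0.5 × (-0.2 − 2.5) + 0.5 × 3.2
   = 0.4 − 0.2 − 1.35 + 1.6 = 0.45
Deviation = 1.36 − 0.45 = 0.91 pp.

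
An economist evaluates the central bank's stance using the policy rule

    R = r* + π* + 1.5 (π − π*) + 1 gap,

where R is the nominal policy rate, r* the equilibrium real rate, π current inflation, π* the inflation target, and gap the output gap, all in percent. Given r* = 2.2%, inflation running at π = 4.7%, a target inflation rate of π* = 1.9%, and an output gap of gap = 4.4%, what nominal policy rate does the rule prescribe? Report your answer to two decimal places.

12.70%

R = 2.2 + 1.9 + 1.5 × (4.7 − 1.9) + 1 × 4.4
   = 2.2 + 1.9 + 4.2 + 4.4 = 12.70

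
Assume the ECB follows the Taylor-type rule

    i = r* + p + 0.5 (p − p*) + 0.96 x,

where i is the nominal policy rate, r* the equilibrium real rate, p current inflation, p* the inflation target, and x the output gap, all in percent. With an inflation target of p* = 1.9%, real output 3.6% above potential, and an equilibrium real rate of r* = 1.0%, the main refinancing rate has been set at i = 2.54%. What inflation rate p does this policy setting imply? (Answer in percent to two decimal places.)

Output 3.6% above potential → x = 3.6.
Collecting p: i = r* + (1 + 0.5) p − 0.5 p* + 0.96 x
1.5 p = 2.54 − 1.0 + 0.5 × 1.9 − 0.96 × 3.6 = -0.966
p = -0.966 / 1.5 = -0.64

-0.64%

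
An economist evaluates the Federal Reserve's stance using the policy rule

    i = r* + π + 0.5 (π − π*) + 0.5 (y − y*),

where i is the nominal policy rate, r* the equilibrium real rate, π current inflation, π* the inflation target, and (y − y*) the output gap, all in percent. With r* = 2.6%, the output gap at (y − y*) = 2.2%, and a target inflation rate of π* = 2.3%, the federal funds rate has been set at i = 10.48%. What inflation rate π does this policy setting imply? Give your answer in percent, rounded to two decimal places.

Collecting π: i = r* + (1 + 0.5) π − 0.5 π* + 0.5 (y − y*)
1.5 π = 10.48 − 2.6 + 0.5 × 2.3 − 0.5 × 2.2 = 7.93
π = 7.93 / 1.5 = 5.29

5.29%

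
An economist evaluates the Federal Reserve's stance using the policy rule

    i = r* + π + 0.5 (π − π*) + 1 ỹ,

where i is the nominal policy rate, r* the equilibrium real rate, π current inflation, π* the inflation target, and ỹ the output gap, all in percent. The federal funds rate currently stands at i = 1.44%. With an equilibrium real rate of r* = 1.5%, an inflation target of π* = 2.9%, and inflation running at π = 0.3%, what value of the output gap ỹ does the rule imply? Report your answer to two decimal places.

0.94%

1 ỹ = 1.44 − 1.5 − 0.3 − 0.5 × (0.3 − 2.9) = 0.94
ỹ = 0.94 / 1 = 0.94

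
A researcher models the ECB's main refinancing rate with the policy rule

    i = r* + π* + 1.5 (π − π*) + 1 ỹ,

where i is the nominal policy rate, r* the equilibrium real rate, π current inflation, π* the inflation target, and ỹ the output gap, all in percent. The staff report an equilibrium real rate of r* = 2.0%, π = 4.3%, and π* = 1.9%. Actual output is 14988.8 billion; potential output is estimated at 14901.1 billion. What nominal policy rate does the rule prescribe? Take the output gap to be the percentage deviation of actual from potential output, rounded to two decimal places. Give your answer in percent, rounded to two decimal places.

Output gap = 100 × (14988.8 − 14901.1) / 14901.1 = 0.59%.
i = 2.00 + 1.90 + 1.5 × (4.30 − 1.90) + 1 × 0.59
   = 2.00 + 1.9 + 3.6 + 0.59 = 8.09

8.09%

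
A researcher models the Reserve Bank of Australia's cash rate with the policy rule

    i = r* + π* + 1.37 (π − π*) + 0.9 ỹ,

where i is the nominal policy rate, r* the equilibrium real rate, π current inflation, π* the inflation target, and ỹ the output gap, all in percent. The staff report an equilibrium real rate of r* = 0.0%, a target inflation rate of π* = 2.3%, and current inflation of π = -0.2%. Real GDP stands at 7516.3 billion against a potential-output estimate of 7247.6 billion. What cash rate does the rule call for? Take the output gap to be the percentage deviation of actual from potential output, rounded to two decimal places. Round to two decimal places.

Output gap = 100 × (7516.3 − 7247.6) / 7247.6 = 3.71%.
i = 0.00 + 2.30 + 1.37 × (-0.20 − 2.30) + 0.9 × 3.71
   = 0.00 + 2.3 − 3.425 + 3.339 = 2.21

2.21%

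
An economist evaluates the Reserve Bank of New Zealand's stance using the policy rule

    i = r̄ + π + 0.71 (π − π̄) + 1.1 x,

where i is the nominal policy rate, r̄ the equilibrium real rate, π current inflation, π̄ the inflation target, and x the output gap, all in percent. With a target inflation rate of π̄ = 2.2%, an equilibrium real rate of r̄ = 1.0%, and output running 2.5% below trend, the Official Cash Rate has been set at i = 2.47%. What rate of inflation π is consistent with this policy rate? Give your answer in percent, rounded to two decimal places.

Output 2.5% below potential → x = -2.5.
Collecting π: i = r̄ + (1 + 0.71) π − 0.71 π̄ + 1.1 x
1.71 π = 2.47 − 1.0 + 0.71 × 2.2 − 1.1 × (-2.5) = 5.782
π = 5.782 / 1.71 = 3.38

3.38%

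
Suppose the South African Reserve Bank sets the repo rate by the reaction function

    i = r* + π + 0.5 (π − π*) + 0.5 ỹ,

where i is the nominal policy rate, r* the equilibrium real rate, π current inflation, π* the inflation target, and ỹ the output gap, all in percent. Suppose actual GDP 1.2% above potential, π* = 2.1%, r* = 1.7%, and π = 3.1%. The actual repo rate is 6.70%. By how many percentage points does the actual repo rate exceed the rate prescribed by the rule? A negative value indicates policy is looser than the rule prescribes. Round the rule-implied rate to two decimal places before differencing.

Output 1.2% above potential → ỹ = 1.2.
i = 1.7 + 3.1 + 0.5 × (3.1 − 2.1) + 0.5 × 1.2
   = 1.7 + 3.1 + 0.5 + 0.6 = 5.90
Deviation = 6.70 − 5.90 = 0.80 pp.

0.80 pp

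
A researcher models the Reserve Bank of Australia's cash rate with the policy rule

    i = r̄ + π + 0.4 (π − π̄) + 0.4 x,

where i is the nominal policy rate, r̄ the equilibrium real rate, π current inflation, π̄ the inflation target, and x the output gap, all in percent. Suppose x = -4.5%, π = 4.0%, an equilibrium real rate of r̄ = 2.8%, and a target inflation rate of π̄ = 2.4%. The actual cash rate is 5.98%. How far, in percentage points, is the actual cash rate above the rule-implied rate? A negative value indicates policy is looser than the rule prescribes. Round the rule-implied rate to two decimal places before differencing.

i = 2.8 + 4.0 + 0.4 × (4.0 − 2.4) + 0.4 × (-4.5)
   = 2.8 + 4 + 0.64 − 1.8 = 5.64
Deviation = 5.98 − 5.64 = 0.34 pp.

0.34 pp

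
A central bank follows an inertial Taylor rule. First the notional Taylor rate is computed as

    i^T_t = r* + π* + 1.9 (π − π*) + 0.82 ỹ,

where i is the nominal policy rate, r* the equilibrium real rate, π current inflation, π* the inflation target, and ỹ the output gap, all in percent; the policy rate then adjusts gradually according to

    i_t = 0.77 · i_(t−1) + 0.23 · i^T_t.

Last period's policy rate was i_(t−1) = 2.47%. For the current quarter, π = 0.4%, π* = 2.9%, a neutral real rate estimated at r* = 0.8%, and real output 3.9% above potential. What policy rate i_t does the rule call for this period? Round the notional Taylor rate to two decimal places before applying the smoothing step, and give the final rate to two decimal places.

2.40%

Output 3.9% above potential → ỹ = 3.9.
i^T_t = 0.8 + 2.9 + 1.9 × (0.4 − 2.9) + 0.82 × 3.9
   = 0.8 + 2.9 − 4.75 + 3.198 = 2.15
i_t = 0.77 × 2.47 + 0.23 × 2.15 = 1.9019 + 0.4945 = 2.40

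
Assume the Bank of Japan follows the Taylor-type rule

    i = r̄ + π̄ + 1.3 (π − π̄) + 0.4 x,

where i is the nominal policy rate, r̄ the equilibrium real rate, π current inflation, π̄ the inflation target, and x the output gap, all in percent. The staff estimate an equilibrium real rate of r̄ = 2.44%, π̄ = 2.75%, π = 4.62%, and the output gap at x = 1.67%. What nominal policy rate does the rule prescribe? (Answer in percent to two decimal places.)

i = 2.44 + 2.75 + 1.3 × (4.62 − 2.75) + 0.4 × 1.67
   = 2.44 + 2.75 + 2.431 + 0.668 = 8.29

8.29%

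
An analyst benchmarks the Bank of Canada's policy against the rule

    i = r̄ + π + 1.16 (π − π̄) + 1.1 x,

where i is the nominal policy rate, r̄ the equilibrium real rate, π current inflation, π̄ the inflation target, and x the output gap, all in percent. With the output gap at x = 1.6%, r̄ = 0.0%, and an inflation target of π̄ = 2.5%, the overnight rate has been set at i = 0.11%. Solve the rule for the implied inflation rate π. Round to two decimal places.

Collecting π: i = r̄ + (1 + 1.16) π − 1.16 π̄ + 1.1 x
2.16 π = 0.11 − 0.0 + 1.16 × 2.5 − 1.1 × 1.6 = 1.25
π = 1.25 / 2.16 = 0.58

0.58%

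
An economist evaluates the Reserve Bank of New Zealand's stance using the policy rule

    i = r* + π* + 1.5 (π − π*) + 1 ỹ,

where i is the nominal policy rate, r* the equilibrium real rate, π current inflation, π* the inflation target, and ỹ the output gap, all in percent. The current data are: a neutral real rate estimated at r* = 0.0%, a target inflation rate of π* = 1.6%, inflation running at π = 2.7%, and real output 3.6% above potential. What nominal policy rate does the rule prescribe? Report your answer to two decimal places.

Output 3.6% above potential → ỹ = 3.6.
i = 0.0 + 1.6 + 1.5 × (2.7 − 1.6) + 1 × 3.6
   = 0.0 + 1.6 + 1.65 + 3.6 = 6.85

6.85%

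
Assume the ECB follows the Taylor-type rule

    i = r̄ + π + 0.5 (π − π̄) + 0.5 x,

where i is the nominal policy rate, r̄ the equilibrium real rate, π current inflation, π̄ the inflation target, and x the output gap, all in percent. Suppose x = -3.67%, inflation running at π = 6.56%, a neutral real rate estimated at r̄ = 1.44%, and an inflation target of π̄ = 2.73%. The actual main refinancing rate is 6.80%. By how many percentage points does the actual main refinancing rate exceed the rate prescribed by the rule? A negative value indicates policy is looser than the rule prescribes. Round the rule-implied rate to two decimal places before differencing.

i = 1.44 + 6.56 + 0.5 × (6.56 − 2.73) + 0.5 × (-3.67)
   = 1.44 + 6.56 + 1.915 − 1.835 = 8.08
Deviation = 6.80 − 8.08 = -1.28 pp.

-1.28 pp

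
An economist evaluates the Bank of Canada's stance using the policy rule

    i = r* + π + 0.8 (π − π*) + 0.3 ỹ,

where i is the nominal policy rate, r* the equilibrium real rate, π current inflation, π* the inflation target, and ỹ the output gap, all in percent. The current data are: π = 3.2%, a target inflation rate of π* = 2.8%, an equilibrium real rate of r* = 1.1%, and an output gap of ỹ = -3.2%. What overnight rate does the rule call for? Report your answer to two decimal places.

3.66%

i = 1.1 + 3.2 + 0.8 × (3.2 − 2.8) + 0.3 × (-3.2)
   = 1.1 + 3.2 + 0.32 − 0.96 = 3.66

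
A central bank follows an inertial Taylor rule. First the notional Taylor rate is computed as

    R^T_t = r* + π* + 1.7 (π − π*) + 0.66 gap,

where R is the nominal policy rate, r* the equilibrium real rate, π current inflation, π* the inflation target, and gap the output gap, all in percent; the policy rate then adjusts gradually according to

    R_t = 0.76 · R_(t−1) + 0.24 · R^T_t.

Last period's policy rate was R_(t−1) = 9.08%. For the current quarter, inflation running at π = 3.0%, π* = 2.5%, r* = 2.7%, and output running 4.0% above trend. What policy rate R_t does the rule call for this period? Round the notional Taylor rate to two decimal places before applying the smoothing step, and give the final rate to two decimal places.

Output 4.0% above potential → gap = 4.0.
R^T_t = 2.7 + 2.5 + 1.7 × (3.0 − 2.5) + 0.66 × 4.0
   = 2.7 + 2.5 + 0.85 + 2.64 = 8.69
R_t = 0.76 × 9.08 + 0.24 × 8.69 = 6.9008 + 2.0856 = 8.99

8.99%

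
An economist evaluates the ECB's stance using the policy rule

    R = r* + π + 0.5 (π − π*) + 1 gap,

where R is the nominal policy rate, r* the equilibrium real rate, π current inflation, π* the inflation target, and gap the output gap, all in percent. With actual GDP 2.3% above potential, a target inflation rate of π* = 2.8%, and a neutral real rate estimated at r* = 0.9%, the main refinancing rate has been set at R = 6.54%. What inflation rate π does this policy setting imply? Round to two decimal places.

3.16%

Output 2.3% above potential → gap = 2.3.
Collecting π: R = r* + (1 + 0.5) π − 0.5 π* + 1 gap
1.5 π = 6.54 − 0.9 + 0.5 × 2.8 − 1 × 2.3 = 4.74
π = 4.74 / 1.5 = 3.16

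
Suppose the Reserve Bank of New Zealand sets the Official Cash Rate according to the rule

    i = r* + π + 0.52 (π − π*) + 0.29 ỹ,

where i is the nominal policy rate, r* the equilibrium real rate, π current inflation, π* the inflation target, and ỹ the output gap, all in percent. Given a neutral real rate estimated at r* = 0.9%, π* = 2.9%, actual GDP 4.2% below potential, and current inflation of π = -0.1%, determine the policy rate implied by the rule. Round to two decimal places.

-1.98%

Output 4.2% below potential → ỹ = -4.2.
i = 0.9 + (-0.1) + 0.52 × (-0.1 − 2.9) + 0.29 × (-4.2)
   = 0.9 − 0.1 − 1.56 − 1.218 = -1.98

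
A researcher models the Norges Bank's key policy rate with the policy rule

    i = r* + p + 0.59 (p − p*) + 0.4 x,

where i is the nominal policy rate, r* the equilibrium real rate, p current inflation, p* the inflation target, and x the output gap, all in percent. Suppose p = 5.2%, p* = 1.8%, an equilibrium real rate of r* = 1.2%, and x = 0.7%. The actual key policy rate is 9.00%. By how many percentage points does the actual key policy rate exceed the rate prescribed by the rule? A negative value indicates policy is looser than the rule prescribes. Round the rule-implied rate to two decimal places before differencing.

0.31 pp

i = 1.2 + 5.2 + 0.59 × (5.2 − 1.8) + 0.4 × 0.7
   = 1.2 + 5.2 + 2.006 + 0.28 = 8.69
Deviation = 9.00 − 8.69 = 0.31 pp.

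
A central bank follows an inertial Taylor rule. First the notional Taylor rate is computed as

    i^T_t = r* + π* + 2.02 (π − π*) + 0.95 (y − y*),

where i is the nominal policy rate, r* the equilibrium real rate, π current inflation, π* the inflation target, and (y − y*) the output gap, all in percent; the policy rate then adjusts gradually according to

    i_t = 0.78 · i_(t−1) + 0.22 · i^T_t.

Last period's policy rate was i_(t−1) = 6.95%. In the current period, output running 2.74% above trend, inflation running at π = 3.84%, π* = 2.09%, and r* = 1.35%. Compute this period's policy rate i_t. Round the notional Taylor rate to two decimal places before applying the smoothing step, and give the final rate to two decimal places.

7.53%

Output 2.74% above potential → (y − y*) = 2.74.
i^T_t = 1.35 + 2.09 + 2.02 × (3.84 − 2.09) + 0.95 × 2.74
   = 1.35 + 2.09 + 3.535 + 2.603 = 9.58
i_t = 0.78 × 6.95 + 0.22 × 9.58 = 5.421 + 2.1076 = 7.53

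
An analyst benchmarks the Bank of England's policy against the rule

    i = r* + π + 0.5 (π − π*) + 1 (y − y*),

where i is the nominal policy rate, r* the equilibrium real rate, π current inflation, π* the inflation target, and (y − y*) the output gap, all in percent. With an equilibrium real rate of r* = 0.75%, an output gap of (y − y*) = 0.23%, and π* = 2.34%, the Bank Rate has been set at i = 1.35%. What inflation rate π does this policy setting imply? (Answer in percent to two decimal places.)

1.03%

Collecting π: i = r* + (1 + 0.5) π − 0.5 π* + 1 (y − y*)
1.5 π = 1.35 − 0.75 + 0.5 × 2.34 − 1 × 0.23 = 1.54
π = 1.54 / 1.5 = 1.03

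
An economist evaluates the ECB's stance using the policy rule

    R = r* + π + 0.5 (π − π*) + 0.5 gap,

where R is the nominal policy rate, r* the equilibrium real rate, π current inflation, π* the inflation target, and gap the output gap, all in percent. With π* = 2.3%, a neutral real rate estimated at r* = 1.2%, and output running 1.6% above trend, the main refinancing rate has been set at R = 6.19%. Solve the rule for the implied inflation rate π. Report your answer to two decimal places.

Output 1.6% above potential → gap = 1.6.
Collecting π: R = r* + (1 + 0.5) π − 0.5 π* + 0.5 gap
1.5 π = 6.19 − 1.2 + 0.5 × 2.3 − 0.5 × 1.6 = 5.34
π = 5.34 / 1.5 = 3.56

3.56%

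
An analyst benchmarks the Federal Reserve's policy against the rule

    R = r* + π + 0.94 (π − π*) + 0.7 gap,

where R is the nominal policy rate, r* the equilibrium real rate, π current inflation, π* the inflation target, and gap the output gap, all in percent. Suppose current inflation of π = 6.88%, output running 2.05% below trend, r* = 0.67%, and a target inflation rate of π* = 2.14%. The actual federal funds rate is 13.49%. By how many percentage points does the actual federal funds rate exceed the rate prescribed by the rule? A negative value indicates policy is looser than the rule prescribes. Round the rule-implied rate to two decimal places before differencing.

2.92 pp

Output 2.05% below potential → gap = -2.05.
R = 0.67 + 6.88 + 0.94 × (6.88 − 2.14) + 0.7 × (-2.05)
   = 0.67 + 6.88 + 4.4556 − 1.435 = 10.57
Deviation = 13.49 − 10.57 = 2.92 pp.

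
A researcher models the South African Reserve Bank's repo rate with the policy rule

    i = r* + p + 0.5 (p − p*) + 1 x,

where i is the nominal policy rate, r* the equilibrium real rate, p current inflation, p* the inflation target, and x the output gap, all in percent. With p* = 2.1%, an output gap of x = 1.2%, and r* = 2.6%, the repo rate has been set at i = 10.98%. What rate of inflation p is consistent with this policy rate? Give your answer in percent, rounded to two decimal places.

Collecting p: i = r* + (1 + 0.5) p − 0.5 p* + 1 x
1.5 p = 10.98 − 2.6 + 0.5 × 2.1 − 1 × 1.2 = 8.23
p = 8.23 / 1.5 = 5.49

5.49%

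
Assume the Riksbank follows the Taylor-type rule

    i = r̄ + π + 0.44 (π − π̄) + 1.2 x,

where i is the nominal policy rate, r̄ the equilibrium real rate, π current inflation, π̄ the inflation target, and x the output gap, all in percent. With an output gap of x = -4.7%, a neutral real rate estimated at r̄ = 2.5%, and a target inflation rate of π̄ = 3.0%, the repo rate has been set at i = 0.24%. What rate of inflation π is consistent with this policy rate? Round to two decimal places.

Collecting π: i = r̄ + (1 + 0.44) π − 0.44 π̄ + 1.2 x
1.44 π = 0.24 − 2.5 + 0.44 × 3.0 − 1.2 × (-4.7) = 4.7
π = 4.7 / 1.44 = 3.26

3.26%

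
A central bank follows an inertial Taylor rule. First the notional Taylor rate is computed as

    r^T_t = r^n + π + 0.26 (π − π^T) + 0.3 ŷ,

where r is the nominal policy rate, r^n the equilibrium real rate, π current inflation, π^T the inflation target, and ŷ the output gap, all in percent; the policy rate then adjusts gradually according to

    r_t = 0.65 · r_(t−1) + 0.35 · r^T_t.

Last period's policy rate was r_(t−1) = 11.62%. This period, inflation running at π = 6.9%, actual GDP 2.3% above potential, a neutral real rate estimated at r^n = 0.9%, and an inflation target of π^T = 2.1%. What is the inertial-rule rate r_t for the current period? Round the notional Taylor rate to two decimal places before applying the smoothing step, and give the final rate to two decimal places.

Output 2.3% above potential → ŷ = 2.3.
r^T_t = 0.9 + 6.9 + 0.26 × (6.9 − 2.1) + 0.3 × 2.3
   = 0.9 + 6.9 + 1.248 + 0.69 = 9.74
r_t = 0.65 × 11.62 + 0.35 × 9.74 = 7.553 + 3.409 = 10.96

10.96%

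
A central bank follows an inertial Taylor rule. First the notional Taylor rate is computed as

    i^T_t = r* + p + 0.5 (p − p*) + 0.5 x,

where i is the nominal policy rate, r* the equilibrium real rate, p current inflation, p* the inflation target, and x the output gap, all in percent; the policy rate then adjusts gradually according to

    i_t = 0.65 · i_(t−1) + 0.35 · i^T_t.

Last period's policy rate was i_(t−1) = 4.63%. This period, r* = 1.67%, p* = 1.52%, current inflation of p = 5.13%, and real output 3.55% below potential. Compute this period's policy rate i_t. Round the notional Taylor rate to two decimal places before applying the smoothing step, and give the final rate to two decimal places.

Output 3.55% below potential → x = -3.55.
i^T_t = 1.67 + 5.13 + 0.5 × (5.13 − 1.52) + 0.5 × (-3.55)
   = 1.67 + 5.13 + 1.805 − 1.775 = 6.83
i_t = 0.65 × 4.63 + 0.35 × 6.83 = 3.0095 + 2.3905 = 5.40

5.40%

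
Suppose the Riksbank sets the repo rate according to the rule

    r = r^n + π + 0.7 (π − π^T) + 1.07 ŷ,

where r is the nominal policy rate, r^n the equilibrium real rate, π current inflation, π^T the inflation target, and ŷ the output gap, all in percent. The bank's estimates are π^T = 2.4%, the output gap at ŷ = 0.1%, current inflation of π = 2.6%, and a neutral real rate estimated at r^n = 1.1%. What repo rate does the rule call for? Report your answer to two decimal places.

3.95%

r = 1.1 + 2.6 + 0.7 × (2.6 − 2.4) + 1.07 × 0.1
   = 1.1 + 2.6 + 0.14 + 0.107 = 3.95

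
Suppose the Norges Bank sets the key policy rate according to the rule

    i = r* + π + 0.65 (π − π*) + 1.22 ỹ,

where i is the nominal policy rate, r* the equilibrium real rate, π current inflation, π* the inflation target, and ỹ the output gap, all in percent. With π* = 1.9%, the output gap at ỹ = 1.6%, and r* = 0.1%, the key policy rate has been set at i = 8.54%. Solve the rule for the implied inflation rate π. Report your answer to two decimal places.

4.68%

Collecting π: i = r* + (1 + 0.65) π − 0.65 π* + 1.22 ỹ
1.65 π = 8.54 − 0.1 + 0.65 × 1.9 − 1.22 × 1.6 = 7.723
π = 7.723 / 1.65 = 4.68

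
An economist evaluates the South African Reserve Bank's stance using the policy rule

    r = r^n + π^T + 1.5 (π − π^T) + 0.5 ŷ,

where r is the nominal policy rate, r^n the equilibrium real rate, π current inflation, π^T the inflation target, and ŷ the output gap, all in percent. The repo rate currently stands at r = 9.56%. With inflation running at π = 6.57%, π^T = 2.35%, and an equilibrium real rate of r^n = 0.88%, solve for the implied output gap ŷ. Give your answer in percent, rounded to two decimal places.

0.00%

0.5 ŷ = 9.56 − 0.88 − 2.35 − 1.5 × (6.57 − 2.35) = 0
ŷ = 0 / 0.5 = 0.00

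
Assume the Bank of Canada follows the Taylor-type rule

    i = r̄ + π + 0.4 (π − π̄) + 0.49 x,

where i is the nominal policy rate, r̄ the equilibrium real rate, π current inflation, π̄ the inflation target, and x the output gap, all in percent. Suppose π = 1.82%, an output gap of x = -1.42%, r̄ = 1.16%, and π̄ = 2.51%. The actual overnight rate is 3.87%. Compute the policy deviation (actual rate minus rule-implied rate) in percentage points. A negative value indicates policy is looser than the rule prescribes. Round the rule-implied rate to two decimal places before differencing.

i = 1.16 + 1.82 + 0.4 × (1.82 − 2.51) + 0.49 × (-1.42)
   = 1.16 + 1.82 − 0.276 − 0.6958 = 2.01
Deviation = 3.87 − 2.01 = 1.86 pp.

1.86 pp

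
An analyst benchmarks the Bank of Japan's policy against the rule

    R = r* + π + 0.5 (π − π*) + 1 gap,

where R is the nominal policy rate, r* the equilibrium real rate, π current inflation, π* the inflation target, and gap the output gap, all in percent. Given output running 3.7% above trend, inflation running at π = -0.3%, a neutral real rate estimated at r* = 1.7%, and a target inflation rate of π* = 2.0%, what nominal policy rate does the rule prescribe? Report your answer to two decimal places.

Output 3.7% above potential → gap = 3.7.
R = 1.7 + (-0.3) + 0.5 × (-0.3 − 2.0) + 1 × 3.7
   = 1.7 − 0.3 − 1.15 + 3.7 = 3.95

3.95%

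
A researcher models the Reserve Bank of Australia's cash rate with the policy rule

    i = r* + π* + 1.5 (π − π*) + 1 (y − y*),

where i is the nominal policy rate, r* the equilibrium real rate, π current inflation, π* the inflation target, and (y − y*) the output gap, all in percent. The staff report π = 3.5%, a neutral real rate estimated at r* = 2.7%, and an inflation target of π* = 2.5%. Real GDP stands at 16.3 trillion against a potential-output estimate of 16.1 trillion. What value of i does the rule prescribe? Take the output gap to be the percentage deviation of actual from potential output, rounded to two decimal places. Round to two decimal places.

Output gap = 100 × (16.3 − 16.1) / 16.1 = 1.24%.
i = 2.70 + 2.50 + 1.5 × (3.50 − 2.50) + 1 × 1.24
   = 2.70 + 2.5 + 1.5 + 1.24 = 7.94

7.94%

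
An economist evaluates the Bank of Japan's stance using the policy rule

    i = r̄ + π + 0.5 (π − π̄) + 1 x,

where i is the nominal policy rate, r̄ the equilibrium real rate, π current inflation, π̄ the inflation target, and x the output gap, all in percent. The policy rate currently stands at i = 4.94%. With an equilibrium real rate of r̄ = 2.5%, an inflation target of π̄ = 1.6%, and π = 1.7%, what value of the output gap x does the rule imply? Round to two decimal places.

1 x = 4.94 − 2.5 − 1.7 − 0.5 × (1.7 − 1.6) = 0.69
x = 0.69 / 1 = 0.69

0.69%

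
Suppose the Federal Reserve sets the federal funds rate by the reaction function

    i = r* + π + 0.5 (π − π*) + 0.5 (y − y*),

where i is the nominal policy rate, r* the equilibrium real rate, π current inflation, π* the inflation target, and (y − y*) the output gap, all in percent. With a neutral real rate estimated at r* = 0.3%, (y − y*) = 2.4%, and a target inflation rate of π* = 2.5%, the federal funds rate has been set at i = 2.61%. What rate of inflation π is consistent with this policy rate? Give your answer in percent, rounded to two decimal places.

1.57%

Collecting π: i = r* + (1 + 0.5) π − 0.5 π* + 0.5 (y − y*)
1.5 π = 2.61 − 0.3 + 0.5 × 2.5 − 0.5 × 2.4 = 2.36
π = 2.36 / 1.5 = 1.57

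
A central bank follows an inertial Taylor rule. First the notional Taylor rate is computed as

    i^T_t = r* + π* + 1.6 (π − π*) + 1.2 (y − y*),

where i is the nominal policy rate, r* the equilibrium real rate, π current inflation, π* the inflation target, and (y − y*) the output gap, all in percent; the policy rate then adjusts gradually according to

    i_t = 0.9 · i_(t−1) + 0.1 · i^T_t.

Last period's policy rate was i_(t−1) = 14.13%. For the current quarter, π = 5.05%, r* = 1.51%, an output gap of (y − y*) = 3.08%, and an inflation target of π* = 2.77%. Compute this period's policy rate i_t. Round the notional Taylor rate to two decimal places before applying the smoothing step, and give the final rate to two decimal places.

13.88%

i^T_t = 1.51 + 2.77 + 1.6 × (5.05 − 2.77) + 1.2 × 3.08
   = 1.51 + 2.77 + 3.648 + 3.696 = 11.62
i_t = 0.9 × 14.13 + 0.1 × 11.62 = 12.717 + 1.162 = 13.88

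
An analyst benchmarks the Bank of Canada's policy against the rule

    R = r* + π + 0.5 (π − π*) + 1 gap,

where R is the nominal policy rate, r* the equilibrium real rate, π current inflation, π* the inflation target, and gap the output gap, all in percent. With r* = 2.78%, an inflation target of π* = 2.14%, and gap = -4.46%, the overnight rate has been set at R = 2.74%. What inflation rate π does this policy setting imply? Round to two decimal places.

Collecting π: R = r* + (1 + 0.5) π − 0.5 π* + 1 gap
1.5 π = 2.74 − 2.78 + 0.5 × 2.14 − 1 × (-4.46) = 5.49
π = 5.49 / 1.5 = 3.66

3.66%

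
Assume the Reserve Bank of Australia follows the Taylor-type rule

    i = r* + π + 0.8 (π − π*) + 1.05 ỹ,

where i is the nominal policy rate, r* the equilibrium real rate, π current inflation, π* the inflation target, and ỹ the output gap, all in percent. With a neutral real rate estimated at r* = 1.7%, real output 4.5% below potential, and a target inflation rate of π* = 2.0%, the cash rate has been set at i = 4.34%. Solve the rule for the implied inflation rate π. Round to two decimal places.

Output 4.5% below potential → ỹ = -4.5.
Collecting π: i = r* + (1 + 0.8) π − 0.8 π* + 1.05 ỹ
1.8 π = 4.34 − 1.7 + 0.8 × 2.0 − 1.05 × (-4.5) = 8.965
π = 8.965 / 1.8 = 4.98

4.98%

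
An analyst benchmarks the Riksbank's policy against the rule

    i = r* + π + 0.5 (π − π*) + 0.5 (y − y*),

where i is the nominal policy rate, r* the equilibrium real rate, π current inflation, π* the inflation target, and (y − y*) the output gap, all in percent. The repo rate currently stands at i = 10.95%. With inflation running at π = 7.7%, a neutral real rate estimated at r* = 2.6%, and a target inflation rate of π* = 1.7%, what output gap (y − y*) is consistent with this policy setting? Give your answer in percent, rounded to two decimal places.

-4.70%

0.5 (y − y*) = 10.95 − 2.6 − 7.7 − 0.5 × (7.7 − 1.7) = -2.35
(y − y*) = -2.35 / 0.5 = -4.70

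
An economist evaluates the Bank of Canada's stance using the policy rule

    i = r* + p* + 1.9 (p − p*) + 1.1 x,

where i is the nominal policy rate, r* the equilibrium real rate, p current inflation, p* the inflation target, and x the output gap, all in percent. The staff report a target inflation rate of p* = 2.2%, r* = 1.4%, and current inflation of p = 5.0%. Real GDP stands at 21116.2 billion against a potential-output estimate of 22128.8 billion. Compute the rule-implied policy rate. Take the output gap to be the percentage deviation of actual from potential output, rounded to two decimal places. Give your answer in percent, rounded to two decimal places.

Output gap = 100 × (21116.2 − 22128.8) / 22128.8 = -4.58%.
i = 1.40 + 2.20 + 1.9 × (5.00 − 2.20) + 1.1 × (-4.58)
   = 1.40 + 2.2 + 5.32 − 5.038 = 3.88

3.88%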